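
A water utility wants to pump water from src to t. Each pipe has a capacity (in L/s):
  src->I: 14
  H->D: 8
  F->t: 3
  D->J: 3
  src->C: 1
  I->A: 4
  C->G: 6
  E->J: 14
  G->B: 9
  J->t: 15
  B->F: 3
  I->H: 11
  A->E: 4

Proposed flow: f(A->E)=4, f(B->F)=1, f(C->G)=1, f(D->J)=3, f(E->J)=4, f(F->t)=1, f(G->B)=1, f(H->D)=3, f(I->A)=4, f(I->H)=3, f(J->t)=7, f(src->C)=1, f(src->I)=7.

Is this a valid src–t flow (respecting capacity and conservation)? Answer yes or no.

Yes

Every edge has 0 ≤ f(e) ≤ cap(e).
At each intermediate node, inflow equals outflow.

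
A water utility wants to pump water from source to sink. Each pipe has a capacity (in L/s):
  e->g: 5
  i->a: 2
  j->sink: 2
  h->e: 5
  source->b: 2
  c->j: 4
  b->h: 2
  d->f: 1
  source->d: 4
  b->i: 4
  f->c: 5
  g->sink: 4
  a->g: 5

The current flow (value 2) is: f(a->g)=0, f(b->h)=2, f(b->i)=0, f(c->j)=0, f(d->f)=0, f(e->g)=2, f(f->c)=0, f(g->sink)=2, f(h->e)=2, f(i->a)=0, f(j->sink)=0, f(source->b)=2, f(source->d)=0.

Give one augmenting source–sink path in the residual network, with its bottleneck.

source->d->f->c->j->sink, bottleneck 1

Residual along source->d->f->c->j->sink: source->d: 4, d->f: 1, f->c: 5, c->j: 4, j->sink: 2.
Bottleneck = min = 1.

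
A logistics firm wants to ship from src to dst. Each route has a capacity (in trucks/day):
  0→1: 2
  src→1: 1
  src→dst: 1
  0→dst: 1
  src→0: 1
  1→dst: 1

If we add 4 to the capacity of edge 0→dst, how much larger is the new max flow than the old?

0

Original max flow = 3.
Edge 0→dst does not cross the min cut (source side {src}), so extra capacity there cannot help.
New max flow = 3. Increase = 0.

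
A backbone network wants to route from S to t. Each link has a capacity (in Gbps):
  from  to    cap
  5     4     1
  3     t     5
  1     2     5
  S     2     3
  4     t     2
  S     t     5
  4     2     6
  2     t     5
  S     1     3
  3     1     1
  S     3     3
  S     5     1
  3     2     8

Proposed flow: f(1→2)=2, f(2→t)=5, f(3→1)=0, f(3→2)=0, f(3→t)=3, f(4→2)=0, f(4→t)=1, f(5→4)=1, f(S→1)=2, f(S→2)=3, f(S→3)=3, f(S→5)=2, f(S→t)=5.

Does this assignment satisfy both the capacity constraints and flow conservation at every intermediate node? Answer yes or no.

No

Capacity violated on S→5: flow 2 > capacity 1.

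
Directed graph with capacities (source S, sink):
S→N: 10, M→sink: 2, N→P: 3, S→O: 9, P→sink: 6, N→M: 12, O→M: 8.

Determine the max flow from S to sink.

Augment S→O→M→sink: bottleneck 2. Total 2.
Augment S→N→P→sink: bottleneck 3. Total 5.
No augmenting path remains in the residual graph.

5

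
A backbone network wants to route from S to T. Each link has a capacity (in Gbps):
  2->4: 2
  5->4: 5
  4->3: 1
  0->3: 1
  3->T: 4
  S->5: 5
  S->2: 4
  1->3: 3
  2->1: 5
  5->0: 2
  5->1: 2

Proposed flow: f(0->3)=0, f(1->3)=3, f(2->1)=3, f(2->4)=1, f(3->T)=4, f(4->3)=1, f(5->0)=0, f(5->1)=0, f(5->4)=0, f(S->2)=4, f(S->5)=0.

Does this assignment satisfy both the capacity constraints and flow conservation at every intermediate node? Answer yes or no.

Every edge has 0 ≤ f(e) ≤ cap(e).
At each intermediate node, inflow equals outflow.

Yes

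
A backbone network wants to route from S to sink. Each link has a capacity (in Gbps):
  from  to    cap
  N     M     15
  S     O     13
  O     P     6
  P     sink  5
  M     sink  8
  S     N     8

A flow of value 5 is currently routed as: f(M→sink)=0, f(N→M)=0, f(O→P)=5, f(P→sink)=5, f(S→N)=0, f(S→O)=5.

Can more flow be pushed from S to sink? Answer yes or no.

Residual path S→N→M→sink has bottleneck 8 > 0.
Pushing 8 along it raises the flow to 13, so the given flow is not maximum.

Yes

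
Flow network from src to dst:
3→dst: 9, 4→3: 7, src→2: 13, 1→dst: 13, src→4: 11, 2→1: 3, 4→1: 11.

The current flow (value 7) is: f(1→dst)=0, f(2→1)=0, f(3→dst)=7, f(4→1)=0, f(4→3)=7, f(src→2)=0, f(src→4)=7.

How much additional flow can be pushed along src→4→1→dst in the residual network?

Residual capacities along the path: src→4: 4, 4→1: 11, 1→dst: 13.
Minimum is 4.

4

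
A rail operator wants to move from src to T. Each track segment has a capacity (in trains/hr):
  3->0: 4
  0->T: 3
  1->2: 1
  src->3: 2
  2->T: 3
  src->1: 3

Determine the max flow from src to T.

Augment src->3->0->T: bottleneck 2. Total 2.
Augment src->1->2->T: bottleneck 1. Total 3.
No augmenting path remains in the residual graph.

3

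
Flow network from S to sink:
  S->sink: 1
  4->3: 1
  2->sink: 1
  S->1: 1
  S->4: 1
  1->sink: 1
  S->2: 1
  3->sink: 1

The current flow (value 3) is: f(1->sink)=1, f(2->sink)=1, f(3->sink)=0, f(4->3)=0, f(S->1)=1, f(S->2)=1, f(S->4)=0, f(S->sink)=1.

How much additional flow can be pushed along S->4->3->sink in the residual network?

Residual capacities along the path: S->4: 1, 4->3: 1, 3->sink: 1.
Minimum is 1.

1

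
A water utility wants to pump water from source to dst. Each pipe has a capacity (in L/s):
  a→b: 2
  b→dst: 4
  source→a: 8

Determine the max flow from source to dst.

Augment source→a→b→dst: bottleneck 2. Total 2.
No augmenting path remains in the residual graph.

2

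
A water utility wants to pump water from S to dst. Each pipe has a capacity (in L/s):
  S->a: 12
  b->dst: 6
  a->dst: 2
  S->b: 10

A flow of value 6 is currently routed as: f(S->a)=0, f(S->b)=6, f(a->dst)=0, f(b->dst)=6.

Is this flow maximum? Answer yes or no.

No

Residual path S->a->dst has bottleneck 2 > 0.
Pushing 2 along it raises the flow to 8, so the given flow is not maximum.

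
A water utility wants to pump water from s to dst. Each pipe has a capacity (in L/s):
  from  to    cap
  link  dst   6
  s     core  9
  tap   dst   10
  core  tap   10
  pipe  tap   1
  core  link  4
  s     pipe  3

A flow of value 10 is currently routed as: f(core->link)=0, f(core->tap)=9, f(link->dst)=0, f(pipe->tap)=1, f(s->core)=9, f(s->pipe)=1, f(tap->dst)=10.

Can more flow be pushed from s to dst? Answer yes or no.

Residual reachable from s: {pipe, s}; dst is not reachable.
Saturated cut: s->core, pipe->tap with total capacity 10 = current flow value. Flow is maximum.

No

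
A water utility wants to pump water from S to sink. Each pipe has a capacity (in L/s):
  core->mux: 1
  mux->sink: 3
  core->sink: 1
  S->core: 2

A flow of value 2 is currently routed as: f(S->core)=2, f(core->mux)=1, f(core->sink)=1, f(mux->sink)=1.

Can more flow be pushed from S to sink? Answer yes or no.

No

Residual reachable from S: {S}; sink is not reachable.
Saturated cut: S->core with total capacity 2 = current flow value. Flow is maximum.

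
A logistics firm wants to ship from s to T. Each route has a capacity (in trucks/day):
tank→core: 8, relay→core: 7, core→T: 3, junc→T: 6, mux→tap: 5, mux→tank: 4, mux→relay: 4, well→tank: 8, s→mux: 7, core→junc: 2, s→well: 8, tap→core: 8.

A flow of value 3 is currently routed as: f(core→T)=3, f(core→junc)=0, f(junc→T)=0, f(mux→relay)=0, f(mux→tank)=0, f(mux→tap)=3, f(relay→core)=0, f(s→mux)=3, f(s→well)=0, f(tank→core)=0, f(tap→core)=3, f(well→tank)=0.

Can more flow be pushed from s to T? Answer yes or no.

Residual path s→mux→tap→core→junc→T has bottleneck 2 > 0.
Pushing 2 along it raises the flow to 5, so the given flow is not maximum.

Yes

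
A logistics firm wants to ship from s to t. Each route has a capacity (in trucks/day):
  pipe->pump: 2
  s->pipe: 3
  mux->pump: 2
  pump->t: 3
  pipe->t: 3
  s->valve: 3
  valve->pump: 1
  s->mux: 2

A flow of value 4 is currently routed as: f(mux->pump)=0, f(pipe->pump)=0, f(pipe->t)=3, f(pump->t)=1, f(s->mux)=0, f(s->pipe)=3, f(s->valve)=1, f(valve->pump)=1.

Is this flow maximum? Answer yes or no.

No

Residual path s->mux->pump->t has bottleneck 2 > 0.
Pushing 2 along it raises the flow to 6, so the given flow is not maximum.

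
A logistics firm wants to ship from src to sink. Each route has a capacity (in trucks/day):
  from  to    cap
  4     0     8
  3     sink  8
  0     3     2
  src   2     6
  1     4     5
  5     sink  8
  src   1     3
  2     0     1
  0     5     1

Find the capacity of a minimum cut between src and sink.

3

Max flow = 3 (via 3 augmenting paths).
In the residual at optimum, the set reachable from src is {0, 1, 2, 4, src}.
Cut edges: 0->3 (cap 2), 0->5 (cap 1). Sum = 3.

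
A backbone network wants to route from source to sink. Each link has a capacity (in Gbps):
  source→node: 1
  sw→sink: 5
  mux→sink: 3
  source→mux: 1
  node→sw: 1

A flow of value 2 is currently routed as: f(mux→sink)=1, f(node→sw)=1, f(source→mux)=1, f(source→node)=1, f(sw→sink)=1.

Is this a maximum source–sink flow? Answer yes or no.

Residual reachable from source: {source}; sink is not reachable.
Saturated cut: source→node, source→mux with total capacity 2 = current flow value. Flow is maximum.

Yes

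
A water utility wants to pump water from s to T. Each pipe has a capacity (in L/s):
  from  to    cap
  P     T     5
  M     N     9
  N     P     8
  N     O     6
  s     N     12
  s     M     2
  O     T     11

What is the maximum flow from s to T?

11

Augment s->N->P->T: bottleneck 5. Total 5.
Augment s->N->O->T: bottleneck 6. Total 11.
No augmenting path remains in the residual graph.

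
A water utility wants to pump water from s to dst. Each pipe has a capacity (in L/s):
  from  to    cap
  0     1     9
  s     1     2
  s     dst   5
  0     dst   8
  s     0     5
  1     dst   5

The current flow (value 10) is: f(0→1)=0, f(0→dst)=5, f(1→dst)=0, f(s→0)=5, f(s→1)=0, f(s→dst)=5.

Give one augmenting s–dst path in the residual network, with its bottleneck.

Residual along s→1→dst: s→1: 2, 1→dst: 5.
Bottleneck = min = 2.

s→1→dst, bottleneck 2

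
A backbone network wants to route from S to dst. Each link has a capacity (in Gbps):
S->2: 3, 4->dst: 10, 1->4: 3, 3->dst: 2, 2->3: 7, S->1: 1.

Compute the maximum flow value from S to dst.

Augment S->1->4->dst: bottleneck 1. Total 1.
Augment S->2->3->dst: bottleneck 2. Total 3.
No augmenting path remains in the residual graph.

3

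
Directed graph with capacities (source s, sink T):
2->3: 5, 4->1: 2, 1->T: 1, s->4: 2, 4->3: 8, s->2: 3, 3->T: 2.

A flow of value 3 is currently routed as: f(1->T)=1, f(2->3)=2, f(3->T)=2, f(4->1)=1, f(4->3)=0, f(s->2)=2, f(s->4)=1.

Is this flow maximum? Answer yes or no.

Yes

Residual reachable from s: {1, 2, 3, 4, s}; T is not reachable.
Saturated cut: 3->T, 1->T with total capacity 3 = current flow value. Flow is maximum.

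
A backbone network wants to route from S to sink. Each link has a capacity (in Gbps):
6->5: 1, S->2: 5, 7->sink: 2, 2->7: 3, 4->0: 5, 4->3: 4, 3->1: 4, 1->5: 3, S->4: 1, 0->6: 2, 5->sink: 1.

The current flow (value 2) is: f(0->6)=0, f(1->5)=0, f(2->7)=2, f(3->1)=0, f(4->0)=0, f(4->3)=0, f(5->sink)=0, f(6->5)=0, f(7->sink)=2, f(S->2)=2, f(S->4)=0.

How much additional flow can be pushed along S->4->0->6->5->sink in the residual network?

Residual capacities along the path: S->4: 1, 4->0: 5, 0->6: 2, 6->5: 1, 5->sink: 1.
Minimum is 1.

1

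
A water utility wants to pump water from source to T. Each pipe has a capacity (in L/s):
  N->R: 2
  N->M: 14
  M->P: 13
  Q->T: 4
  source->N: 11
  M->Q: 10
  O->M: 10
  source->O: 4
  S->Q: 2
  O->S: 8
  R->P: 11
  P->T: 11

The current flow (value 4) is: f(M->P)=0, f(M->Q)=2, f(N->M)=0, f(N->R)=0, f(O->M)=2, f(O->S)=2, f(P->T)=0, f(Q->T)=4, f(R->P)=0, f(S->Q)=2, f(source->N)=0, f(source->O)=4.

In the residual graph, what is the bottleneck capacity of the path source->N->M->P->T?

11

Residual capacities along the path: source->N: 11, N->M: 14, M->P: 13, P->T: 11.
Minimum is 11.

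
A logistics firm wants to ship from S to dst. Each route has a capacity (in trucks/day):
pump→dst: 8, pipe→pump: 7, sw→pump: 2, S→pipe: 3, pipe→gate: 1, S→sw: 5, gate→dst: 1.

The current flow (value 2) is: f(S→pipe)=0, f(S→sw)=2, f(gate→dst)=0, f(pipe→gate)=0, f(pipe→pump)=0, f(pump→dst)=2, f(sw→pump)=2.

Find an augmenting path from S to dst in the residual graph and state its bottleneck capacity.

Residual along S→pipe→pump→dst: S→pipe: 3, pipe→pump: 7, pump→dst: 6.
Bottleneck = min = 3.

S→pipe→pump→dst, bottleneck 3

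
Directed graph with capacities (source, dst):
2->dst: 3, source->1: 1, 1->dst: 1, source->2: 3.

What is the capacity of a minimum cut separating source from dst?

4

Max flow = 4 (via 2 augmenting paths).
In the residual at optimum, the set reachable from source is {source}.
Cut edges: source->2 (cap 3), source->1 (cap 1). Sum = 4.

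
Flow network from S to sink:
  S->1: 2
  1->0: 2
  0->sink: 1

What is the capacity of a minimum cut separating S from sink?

1

Max flow = 1 (via 1 augmenting path).
In the residual at optimum, the set reachable from S is {0, 1, S}.
Cut edges: 0->sink (cap 1). Sum = 1.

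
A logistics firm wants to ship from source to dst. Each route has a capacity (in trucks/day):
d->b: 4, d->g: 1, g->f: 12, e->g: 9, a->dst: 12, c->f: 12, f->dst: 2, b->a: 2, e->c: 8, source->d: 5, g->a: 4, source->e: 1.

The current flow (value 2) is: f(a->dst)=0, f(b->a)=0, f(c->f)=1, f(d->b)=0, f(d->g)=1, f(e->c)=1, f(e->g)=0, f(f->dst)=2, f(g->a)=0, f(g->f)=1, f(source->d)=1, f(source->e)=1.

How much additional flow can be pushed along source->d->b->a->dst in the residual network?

Residual capacities along the path: source->d: 4, d->b: 4, b->a: 2, a->dst: 12.
Minimum is 2.

2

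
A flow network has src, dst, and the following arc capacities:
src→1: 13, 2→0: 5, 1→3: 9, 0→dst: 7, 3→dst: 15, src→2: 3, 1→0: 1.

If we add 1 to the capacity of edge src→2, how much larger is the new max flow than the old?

1

Original max flow = 13.
After raising cap(src→2), augmenting paths through that edge carry 1 more unit.
New max flow = 14. Increase = 1.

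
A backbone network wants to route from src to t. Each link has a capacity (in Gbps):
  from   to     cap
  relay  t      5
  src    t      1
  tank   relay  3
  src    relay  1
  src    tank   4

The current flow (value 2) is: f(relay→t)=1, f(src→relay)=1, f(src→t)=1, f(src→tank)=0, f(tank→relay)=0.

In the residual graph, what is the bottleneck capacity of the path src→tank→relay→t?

3

Residual capacities along the path: src→tank: 4, tank→relay: 3, relay→t: 4.
Minimum is 3.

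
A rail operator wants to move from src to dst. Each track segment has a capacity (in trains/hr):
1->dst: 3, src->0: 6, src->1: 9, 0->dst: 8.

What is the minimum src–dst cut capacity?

9

Max flow = 9 (via 2 augmenting paths).
In the residual at optimum, the set reachable from src is {1, src}.
Cut edges: src->0 (cap 6), 1->dst (cap 3). Sum = 9.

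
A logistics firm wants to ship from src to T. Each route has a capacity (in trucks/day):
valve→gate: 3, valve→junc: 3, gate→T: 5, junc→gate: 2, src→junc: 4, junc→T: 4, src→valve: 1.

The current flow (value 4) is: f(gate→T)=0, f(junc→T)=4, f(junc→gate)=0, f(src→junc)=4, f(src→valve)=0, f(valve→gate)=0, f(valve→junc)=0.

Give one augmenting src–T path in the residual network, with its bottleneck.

Residual along src→valve→gate→T: src→valve: 1, valve→gate: 3, gate→T: 5.
Bottleneck = min = 1.

src→valve→gate→T, bottleneck 1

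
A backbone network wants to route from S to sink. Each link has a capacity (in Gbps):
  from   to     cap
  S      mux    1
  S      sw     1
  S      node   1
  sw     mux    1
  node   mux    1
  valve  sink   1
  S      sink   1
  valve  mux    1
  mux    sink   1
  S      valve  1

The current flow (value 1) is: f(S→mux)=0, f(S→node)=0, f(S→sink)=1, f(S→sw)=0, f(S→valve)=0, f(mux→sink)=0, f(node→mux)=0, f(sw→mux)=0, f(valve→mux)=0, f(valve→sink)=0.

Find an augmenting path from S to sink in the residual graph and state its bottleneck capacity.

Residual along S→valve→sink: S→valve: 1, valve→sink: 1.
Bottleneck = min = 1.

S→valve→sink, bottleneck 1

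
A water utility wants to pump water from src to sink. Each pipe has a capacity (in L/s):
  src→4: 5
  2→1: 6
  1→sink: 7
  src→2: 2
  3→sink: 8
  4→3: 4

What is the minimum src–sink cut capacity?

6

Max flow = 6 (via 2 augmenting paths).
In the residual at optimum, the set reachable from src is {4, src}.
Cut edges: 4→3 (cap 4), src→2 (cap 2). Sum = 6.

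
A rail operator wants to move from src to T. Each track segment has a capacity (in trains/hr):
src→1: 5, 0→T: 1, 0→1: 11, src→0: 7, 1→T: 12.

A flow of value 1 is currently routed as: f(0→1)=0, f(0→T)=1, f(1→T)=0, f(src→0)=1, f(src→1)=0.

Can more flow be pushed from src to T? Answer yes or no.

Residual path src→1→T has bottleneck 5 > 0.
Pushing 5 along it raises the flow to 6, so the given flow is not maximum.

Yes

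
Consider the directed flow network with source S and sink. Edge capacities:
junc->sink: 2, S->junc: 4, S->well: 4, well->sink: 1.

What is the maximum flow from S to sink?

3

Augment S->well->sink: bottleneck 1. Total 1.
Augment S->junc->sink: bottleneck 2. Total 3.
No augmenting path remains in the residual graph.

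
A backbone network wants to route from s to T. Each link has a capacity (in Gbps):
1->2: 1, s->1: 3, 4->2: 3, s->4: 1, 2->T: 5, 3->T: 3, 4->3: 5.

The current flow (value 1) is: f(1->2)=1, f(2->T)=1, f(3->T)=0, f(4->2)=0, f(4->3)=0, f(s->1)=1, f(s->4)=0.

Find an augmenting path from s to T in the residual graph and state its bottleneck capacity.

Residual along s->4->2->T: s->4: 1, 4->2: 3, 2->T: 4.
Bottleneck = min = 1.

s->4->2->T, bottleneck 1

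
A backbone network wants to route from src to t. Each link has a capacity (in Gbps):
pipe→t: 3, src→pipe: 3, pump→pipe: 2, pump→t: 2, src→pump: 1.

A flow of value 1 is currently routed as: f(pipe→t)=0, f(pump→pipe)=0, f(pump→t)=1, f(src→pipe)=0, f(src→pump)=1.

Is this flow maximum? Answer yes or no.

Residual path src→pipe→t has bottleneck 3 > 0.
Pushing 3 along it raises the flow to 4, so the given flow is not maximum.

No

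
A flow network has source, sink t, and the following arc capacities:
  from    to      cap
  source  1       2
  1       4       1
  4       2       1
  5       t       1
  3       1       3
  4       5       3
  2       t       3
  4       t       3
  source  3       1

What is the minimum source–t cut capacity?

Max flow = 1 (via 1 augmenting path).
In the residual at optimum, the set reachable from source is {1, 3, source}.
Cut edges: 1->4 (cap 1). Sum = 1.

1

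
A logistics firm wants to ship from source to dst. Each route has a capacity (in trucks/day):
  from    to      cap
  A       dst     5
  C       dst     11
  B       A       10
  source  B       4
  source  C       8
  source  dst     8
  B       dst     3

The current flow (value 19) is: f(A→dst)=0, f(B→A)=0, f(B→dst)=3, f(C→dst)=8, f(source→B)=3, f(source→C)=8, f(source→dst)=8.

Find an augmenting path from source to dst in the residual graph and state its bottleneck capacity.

Residual along source→B→A→dst: source→B: 1, B→A: 10, A→dst: 5.
Bottleneck = min = 1.

source→B→A→dst, bottleneck 1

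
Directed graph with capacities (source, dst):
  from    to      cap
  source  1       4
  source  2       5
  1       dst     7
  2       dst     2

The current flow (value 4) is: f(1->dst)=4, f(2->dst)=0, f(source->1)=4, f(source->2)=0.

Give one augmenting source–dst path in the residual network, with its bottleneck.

Residual along source->2->dst: source->2: 5, 2->dst: 2.
Bottleneck = min = 2.

source->2->dst, bottleneck 2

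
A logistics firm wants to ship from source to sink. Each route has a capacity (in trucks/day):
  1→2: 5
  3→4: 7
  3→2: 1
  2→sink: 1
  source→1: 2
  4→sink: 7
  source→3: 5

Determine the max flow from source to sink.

6

Augment source→3→4→sink: bottleneck 5. Total 5.
Augment source→1→2→sink: bottleneck 1. Total 6.
No augmenting path remains in the residual graph.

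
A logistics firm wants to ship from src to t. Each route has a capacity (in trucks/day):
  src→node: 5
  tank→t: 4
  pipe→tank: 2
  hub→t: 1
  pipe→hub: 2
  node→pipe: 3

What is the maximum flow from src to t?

Augment src→node→pipe→tank→t: bottleneck 2. Total 2.
Augment src→node→pipe→hub→t: bottleneck 1. Total 3.
No augmenting path remains in the residual graph.

3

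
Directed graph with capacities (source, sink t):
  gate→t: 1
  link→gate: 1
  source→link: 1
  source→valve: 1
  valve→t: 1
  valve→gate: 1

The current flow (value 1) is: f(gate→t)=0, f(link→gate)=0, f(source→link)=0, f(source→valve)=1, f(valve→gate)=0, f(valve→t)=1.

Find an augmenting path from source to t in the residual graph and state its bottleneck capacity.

source→link→gate→t, bottleneck 1

Residual along source→link→gate→t: source→link: 1, link→gate: 1, gate→t: 1.
Bottleneck = min = 1.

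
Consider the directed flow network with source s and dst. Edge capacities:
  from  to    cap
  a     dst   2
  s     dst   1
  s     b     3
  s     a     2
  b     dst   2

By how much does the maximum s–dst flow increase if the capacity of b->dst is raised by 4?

Original max flow = 5.
After raising cap(b->dst), augmenting paths through that edge carry 1 more unit.
New max flow = 6. Increase = 1.

1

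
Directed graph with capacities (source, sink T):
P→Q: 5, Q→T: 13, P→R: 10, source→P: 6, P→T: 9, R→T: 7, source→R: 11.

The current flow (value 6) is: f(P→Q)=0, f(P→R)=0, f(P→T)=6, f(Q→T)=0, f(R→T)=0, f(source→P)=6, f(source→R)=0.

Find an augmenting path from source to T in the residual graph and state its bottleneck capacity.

Residual along source→R→T: source→R: 11, R→T: 7.
Bottleneck = min = 7.

source→R→T, bottleneck 7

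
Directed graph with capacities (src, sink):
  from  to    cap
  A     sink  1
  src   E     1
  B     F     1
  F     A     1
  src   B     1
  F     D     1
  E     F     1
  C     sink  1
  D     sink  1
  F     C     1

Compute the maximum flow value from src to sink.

2

Augment src→E→F→D→sink: bottleneck 1. Total 1.
Augment src→B→F→A→sink: bottleneck 1. Total 2.
No augmenting path remains in the residual graph.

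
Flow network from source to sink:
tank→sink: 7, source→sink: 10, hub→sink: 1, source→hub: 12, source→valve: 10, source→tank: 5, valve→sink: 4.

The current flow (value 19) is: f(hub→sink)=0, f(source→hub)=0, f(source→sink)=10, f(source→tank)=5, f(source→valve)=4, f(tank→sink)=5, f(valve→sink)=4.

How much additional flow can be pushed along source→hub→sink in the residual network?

1

Residual capacities along the path: source→hub: 12, hub→sink: 1.
Minimum is 1.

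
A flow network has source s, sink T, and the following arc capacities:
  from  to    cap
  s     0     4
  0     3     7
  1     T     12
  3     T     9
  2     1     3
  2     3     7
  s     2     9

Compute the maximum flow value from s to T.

Augment s→2→1→T: bottleneck 3. Total 3.
Augment s→2→3→T: bottleneck 6. Total 9.
Augment s→0→3→T: bottleneck 3. Total 12.
No augmenting path remains in the residual graph.

12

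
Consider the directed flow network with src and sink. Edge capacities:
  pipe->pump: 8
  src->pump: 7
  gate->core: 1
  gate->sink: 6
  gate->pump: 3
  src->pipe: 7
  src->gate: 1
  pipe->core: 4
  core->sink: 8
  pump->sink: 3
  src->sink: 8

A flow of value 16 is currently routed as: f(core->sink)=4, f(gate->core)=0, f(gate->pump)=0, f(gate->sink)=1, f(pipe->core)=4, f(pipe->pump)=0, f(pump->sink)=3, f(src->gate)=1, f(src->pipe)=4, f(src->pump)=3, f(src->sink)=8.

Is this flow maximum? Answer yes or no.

Residual reachable from src: {pipe, pump, src}; sink is not reachable.
Saturated cut: src->gate, src->sink, pipe->core, pump->sink with total capacity 16 = current flow value. Flow is maximum.

Yes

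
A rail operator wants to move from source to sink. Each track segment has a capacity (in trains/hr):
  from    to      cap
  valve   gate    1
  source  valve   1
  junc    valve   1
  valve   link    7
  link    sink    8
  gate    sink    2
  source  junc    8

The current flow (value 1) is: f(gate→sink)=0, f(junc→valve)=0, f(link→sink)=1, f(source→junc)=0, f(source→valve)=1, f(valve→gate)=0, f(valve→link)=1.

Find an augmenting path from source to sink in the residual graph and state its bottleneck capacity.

source→junc→valve→link→sink, bottleneck 1

Residual along source→junc→valve→link→sink: source→junc: 8, junc→valve: 1, valve→link: 6, link→sink: 7.
Bottleneck = min = 1.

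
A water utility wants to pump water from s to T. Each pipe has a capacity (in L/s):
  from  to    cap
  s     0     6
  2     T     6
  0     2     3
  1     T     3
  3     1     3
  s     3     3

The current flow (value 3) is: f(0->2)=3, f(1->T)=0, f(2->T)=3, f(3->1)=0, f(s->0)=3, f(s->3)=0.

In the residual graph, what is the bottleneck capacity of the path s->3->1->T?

3

Residual capacities along the path: s->3: 3, 3->1: 3, 1->T: 3.
Minimum is 3.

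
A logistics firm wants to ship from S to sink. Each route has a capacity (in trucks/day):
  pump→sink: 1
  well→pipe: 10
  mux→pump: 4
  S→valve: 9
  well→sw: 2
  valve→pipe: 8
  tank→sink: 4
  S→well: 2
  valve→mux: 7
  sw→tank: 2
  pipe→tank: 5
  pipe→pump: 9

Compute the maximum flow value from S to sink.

Augment S→valve→mux→pump→sink: bottleneck 1. Total 1.
Augment S→valve→pipe→tank→sink: bottleneck 4. Total 5.
No augmenting path remains in the residual graph.

5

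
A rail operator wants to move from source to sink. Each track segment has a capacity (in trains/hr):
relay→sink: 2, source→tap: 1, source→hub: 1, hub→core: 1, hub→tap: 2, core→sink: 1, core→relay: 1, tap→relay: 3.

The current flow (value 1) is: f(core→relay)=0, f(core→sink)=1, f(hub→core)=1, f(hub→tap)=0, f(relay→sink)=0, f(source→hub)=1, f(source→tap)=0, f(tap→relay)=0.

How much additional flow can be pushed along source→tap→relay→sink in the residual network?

1

Residual capacities along the path: source→tap: 1, tap→relay: 3, relay→sink: 2.
Minimum is 1.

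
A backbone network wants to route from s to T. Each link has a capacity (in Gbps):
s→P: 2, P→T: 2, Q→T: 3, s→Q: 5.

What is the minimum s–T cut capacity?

5

Max flow = 5 (via 2 augmenting paths).
In the residual at optimum, the set reachable from s is {Q, s}.
Cut edges: s→P (cap 2), Q→T (cap 3). Sum = 5.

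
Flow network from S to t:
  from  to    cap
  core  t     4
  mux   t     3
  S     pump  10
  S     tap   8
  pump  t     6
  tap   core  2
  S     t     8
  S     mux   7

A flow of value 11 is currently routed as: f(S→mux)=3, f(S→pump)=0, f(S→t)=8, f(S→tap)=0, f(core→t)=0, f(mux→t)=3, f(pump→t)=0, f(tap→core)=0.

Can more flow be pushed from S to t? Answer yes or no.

Residual path S→pump→t has bottleneck 6 > 0.
Pushing 6 along it raises the flow to 17, so the given flow is not maximum.

Yes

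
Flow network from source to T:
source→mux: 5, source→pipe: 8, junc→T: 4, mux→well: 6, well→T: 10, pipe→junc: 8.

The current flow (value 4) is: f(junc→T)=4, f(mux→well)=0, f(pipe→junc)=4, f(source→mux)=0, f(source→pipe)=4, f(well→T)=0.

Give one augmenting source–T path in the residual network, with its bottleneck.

Residual along source→mux→well→T: source→mux: 5, mux→well: 6, well→T: 10.
Bottleneck = min = 5.

source→mux→well→T, bottleneck 5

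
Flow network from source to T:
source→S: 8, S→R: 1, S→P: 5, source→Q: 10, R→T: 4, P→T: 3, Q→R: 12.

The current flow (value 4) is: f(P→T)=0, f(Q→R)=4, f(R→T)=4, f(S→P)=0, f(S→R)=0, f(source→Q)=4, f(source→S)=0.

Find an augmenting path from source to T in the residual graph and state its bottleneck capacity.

Residual along source→S→P→T: source→S: 8, S→P: 5, P→T: 3.
Bottleneck = min = 3.

source→S→P→T, bottleneck 3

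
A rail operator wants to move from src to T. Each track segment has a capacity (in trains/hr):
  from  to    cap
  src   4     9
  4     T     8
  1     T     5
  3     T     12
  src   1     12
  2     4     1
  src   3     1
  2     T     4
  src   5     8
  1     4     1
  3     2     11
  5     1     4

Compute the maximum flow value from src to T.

Augment src->3->T: bottleneck 1. Total 1.
Augment src->1->T: bottleneck 5. Total 6.
Augment src->4->T: bottleneck 8. Total 14.
No augmenting path remains in the residual graph.

14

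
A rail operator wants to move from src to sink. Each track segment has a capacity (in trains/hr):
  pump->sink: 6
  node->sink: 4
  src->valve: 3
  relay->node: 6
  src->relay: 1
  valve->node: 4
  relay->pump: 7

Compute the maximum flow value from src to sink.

4

Augment src->valve->node->sink: bottleneck 3. Total 3.
Augment src->relay->node->sink: bottleneck 1. Total 4.
No augmenting path remains in the residual graph.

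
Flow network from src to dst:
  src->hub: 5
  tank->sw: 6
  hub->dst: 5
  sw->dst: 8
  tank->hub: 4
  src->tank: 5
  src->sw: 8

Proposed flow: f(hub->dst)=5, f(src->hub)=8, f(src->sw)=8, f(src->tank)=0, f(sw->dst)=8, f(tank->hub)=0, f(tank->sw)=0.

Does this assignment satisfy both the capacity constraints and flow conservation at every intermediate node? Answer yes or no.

Capacity violated on src->hub: flow 8 > capacity 5.

No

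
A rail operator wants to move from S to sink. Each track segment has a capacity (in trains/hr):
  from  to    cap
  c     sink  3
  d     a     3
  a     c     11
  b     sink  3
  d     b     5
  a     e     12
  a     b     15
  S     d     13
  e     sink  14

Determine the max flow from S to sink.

Augment S→d→b→sink: bottleneck 3. Total 3.
Augment S→d→a→e→sink: bottleneck 3. Total 6.
No augmenting path remains in the residual graph.

6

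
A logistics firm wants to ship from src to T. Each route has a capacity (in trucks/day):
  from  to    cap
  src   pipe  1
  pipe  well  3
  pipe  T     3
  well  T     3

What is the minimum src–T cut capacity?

1

Max flow = 1 (via 1 augmenting path).
In the residual at optimum, the set reachable from src is {src}.
Cut edges: src→pipe (cap 1). Sum = 1.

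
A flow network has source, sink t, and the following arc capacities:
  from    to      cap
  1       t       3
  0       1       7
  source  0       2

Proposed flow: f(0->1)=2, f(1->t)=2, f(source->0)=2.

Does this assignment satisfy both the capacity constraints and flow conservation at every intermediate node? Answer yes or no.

Yes

Every edge has 0 ≤ f(e) ≤ cap(e).
At each intermediate node, inflow equals outflow.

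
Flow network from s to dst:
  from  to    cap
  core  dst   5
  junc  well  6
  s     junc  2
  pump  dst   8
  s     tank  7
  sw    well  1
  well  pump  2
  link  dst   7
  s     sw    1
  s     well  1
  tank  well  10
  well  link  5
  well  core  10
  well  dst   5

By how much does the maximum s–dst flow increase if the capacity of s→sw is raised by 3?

0

Original max flow = 11.
Even with extra capacity on s→sw, another cut of capacity 11 remains binding.
New max flow = 11. Increase = 0.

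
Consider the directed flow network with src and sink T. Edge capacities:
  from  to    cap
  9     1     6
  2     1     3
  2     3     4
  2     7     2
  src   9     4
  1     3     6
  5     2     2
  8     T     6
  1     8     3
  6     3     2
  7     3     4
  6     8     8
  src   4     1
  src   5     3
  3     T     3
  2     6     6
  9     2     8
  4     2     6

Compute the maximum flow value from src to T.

7

Augment src→4→2→3→T: bottleneck 1. Total 1.
Augment src→9→2→3→T: bottleneck 2. Total 3.
Augment src→9→1→8→T: bottleneck 2. Total 5.
Augment src→5→2→6→8→T: bottleneck 2. Total 7.
No augmenting path remains in the residual graph.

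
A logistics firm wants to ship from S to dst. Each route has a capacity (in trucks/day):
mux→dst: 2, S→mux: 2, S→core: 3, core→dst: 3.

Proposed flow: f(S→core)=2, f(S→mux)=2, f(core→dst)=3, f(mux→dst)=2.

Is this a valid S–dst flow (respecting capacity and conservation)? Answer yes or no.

No

Conservation fails at core: inflow 2 ≠ outflow 3.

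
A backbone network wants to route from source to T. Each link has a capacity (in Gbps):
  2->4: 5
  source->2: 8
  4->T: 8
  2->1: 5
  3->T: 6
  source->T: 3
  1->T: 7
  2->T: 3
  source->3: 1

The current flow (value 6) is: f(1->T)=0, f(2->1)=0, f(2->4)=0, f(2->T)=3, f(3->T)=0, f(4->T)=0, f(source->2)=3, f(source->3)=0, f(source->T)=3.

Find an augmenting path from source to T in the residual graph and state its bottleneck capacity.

Residual along source->3->T: source->3: 1, 3->T: 6.
Bottleneck = min = 1.

source->3->T, bottleneck 1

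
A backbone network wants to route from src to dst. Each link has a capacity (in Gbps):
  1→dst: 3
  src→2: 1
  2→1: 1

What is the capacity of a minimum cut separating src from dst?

1

Max flow = 1 (via 1 augmenting path).
In the residual at optimum, the set reachable from src is {src}.
Cut edges: src→2 (cap 1). Sum = 1.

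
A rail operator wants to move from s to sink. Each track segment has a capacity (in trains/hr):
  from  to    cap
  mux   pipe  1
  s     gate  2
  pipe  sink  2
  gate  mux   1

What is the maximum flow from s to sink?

Augment s->gate->mux->pipe->sink: bottleneck 1. Total 1.
No augmenting path remains in the residual graph.

1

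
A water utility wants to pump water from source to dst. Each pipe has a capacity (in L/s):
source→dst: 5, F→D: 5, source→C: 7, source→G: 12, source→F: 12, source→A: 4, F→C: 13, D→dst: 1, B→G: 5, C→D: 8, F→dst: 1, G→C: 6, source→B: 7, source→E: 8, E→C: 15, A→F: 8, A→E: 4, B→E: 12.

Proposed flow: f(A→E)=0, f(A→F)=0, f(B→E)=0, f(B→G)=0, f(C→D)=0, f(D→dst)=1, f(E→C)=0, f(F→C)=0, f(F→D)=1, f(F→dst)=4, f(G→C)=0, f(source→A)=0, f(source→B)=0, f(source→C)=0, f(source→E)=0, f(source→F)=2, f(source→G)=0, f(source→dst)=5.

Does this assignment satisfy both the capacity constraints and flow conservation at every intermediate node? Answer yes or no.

No

Capacity violated on F→dst: flow 4 > capacity 1.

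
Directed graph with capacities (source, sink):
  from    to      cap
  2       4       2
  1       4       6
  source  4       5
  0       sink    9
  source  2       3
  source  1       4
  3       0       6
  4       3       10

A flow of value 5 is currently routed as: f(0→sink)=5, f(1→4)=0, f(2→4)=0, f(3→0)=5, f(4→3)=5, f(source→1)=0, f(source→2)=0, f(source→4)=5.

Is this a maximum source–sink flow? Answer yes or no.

No

Residual path source→1→4→3→0→sink has bottleneck 1 > 0.
Pushing 1 along it raises the flow to 6, so the given flow is not maximum.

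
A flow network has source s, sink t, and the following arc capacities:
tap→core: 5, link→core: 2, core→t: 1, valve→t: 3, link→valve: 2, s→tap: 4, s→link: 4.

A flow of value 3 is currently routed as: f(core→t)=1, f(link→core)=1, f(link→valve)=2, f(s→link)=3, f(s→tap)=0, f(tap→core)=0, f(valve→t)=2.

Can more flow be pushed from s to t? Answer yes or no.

Residual reachable from s: {core, link, s, tap}; t is not reachable.
Saturated cut: link→valve, core→t with total capacity 3 = current flow value. Flow is maximum.

No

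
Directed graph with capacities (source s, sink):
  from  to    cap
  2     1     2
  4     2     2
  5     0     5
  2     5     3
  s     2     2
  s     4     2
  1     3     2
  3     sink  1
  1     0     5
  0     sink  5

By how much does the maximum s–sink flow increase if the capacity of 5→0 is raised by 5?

Original max flow = 4.
Edge 5→0 does not cross the min cut (source side {s}), so extra capacity there cannot help.
New max flow = 4. Increase = 0.

0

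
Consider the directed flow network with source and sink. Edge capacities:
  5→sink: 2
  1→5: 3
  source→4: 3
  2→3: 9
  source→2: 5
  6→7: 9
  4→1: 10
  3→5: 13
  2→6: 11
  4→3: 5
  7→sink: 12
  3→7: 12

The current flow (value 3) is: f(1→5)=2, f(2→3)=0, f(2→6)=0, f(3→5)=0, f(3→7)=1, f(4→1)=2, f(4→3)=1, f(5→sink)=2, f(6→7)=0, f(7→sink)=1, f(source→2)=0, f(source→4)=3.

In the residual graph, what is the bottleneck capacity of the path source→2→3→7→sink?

5

Residual capacities along the path: source→2: 5, 2→3: 9, 3→7: 11, 7→sink: 11.
Minimum is 5.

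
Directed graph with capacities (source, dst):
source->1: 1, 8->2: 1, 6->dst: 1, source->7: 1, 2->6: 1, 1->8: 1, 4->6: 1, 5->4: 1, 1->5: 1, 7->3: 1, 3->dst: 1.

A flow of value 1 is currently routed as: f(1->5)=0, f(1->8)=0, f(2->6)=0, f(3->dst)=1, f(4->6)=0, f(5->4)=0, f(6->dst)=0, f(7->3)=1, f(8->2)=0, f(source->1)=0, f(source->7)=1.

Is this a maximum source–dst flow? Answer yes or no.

No

Residual path source->1->5->4->6->dst has bottleneck 1 > 0.
Pushing 1 along it raises the flow to 2, so the given flow is not maximum.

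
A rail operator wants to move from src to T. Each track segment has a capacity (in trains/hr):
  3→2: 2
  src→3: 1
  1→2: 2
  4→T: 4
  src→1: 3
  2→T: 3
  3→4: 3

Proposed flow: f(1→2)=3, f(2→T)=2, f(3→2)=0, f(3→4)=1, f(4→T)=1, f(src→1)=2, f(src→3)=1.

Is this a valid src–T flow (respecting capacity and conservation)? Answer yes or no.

Capacity violated on 1→2: flow 3 > capacity 2.

No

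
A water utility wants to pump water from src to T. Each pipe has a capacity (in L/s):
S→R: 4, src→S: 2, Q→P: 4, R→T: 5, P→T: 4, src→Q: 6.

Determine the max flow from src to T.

Augment src→Q→P→T: bottleneck 4. Total 4.
Augment src→S→R→T: bottleneck 2. Total 6.
No augmenting path remains in the residual graph.

6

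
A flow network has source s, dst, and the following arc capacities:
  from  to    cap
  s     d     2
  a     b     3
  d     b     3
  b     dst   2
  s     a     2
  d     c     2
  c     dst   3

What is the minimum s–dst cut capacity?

4

Max flow = 4 (via 2 augmenting paths).
In the residual at optimum, the set reachable from s is {s}.
Cut edges: s->a (cap 2), s->d (cap 2). Sum = 4.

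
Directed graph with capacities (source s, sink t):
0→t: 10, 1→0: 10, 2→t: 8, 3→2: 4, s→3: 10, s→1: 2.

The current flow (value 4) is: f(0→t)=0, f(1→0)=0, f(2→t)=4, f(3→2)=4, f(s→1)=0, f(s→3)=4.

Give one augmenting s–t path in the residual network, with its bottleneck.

Residual along s→1→0→t: s→1: 2, 1→0: 10, 0→t: 10.
Bottleneck = min = 2.

s→1→0→t, bottleneck 2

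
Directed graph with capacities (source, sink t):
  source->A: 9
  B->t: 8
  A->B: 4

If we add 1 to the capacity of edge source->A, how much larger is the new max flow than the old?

0

Original max flow = 4.
Edge source->A does not cross the min cut (source side {A, source}), so extra capacity there cannot help.
New max flow = 4. Increase = 0.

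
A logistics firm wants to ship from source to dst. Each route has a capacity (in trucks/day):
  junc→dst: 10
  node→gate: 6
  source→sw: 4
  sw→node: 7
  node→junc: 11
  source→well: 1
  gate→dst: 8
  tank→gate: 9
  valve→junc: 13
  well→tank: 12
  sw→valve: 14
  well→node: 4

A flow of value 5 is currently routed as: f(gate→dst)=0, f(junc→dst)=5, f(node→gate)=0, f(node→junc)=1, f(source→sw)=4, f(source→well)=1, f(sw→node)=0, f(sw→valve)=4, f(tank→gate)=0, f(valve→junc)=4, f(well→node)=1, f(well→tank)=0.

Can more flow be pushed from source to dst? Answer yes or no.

No

Residual reachable from source: {source}; dst is not reachable.
Saturated cut: source→sw, source→well with total capacity 5 = current flow value. Flow is maximum.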